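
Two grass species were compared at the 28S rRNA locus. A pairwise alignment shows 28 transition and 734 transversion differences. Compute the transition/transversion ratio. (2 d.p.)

0.04

R = 28/734 = 0.038147… ≈ 0.04 (to 2 d.p.).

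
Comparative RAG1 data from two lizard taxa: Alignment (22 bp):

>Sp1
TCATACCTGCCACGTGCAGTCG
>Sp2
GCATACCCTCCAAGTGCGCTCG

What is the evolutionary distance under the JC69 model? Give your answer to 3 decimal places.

The sequences differ at 6 of 22 sites (1, 8, 9, 13, 18, 19), so p = 6/22 ≈ 0.272727.
d = −(3/4) ln(1 − 4p/3) = −0.75 ln(1 − 0.363636) = −0.75 ln(0.636364)
  = −0.75 × (-0.451985) = 0.338989 substitutions/site.

0.339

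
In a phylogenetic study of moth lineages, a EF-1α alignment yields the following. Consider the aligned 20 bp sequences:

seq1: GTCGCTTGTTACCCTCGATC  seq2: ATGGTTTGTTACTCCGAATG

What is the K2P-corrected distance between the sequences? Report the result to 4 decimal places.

Of 20 sites, 5 differences are transitions and 3 are transversions, so P = 5/20 = 0.25 and Q = 3/20 = 0.15.
Under the Kimura two-parameter model, d = −½ ln(1 − 2P − Q) − ¼ ln(1 − 2Q).
1 − 2P − Q = 0.35, giving −½ ln(0.35) = 0.524911.
1 − 2Q = 0.7, giving −¼ ln(0.7) = 0.089169.
d = 0.524911 + 0.089169 = 0.614080.

0.6141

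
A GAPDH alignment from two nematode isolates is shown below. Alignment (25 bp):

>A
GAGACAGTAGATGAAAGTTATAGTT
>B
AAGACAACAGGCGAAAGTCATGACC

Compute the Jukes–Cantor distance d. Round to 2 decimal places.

0.57

The sequences differ at 10 of 25 sites (1, 7, 8, 11, 12, 19, 22, 23, 24, 25), so p = 10/25 = 0.4.
d = −(3/4) ln(1 − 4p/3) = −0.75 ln(1 − 0.533333) = −0.75 ln(0.466667)
  = −0.75 × (-0.762139) = 0.571604 substitutions/site.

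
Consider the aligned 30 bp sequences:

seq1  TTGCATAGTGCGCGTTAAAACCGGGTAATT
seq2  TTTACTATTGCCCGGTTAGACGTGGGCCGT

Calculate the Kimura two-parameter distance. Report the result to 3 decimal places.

Of 30 sites, 1 differences are transitions and 13 are transversions, so P = 1/30 ≈ 0.033333 and Q = 13/30 ≈ 0.433333.
Under the Kimura two-parameter model, d = −½ ln(1 − 2P − Q) − ¼ ln(1 − 2Q).
1 − 2P − Q = 0.500001, giving −½ ln(0.500001) = 0.346573.
1 − 2Q = 0.133334, giving −¼ ln(0.133334) = 0.503725.
d = 0.346573 + 0.503725 = 0.850298.

0.850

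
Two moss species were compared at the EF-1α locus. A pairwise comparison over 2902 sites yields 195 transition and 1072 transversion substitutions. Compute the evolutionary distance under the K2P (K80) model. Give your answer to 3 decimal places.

0.686

P = 195/2902 ≈ 0.067195 and Q = 1072/2902 ≈ 0.3694.
Under the Kimura two-parameter model, d = −½ ln(1 − 2P − Q) − ¼ ln(1 − 2Q).
1 − 2P − Q = 0.49621, giving −½ ln(0.49621) = 0.350378.
1 − 2Q = 0.2612, giving −¼ ln(0.2612) = 0.335617.
d = 0.350378 + 0.335617 = 0.685995.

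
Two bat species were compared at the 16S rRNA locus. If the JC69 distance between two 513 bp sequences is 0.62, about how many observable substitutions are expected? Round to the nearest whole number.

216

Invert JC69: p = (3/4)(1 − e^(−4d/3)) = 0.75 × (1 − e^(-0.826667)) = 0.75 × (1 − 0.437505) = 0.421871.
Expected differing sites = pL ≈ 0.421871 × 513 = 216.419823 ≈ 216.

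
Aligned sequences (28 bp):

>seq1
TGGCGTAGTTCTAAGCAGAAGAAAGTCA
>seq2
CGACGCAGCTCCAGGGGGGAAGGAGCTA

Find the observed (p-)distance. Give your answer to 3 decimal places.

0.500

The sequences differ at 14 of 28 positions.
p = 14/28 = 0.500.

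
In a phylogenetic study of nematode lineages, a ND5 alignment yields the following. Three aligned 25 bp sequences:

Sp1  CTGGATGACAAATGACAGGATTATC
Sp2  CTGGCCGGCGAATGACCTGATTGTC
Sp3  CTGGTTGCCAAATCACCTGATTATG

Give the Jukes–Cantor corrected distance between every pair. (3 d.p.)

Sp1–Sp2: 7/25 sites differ → p = 0.28, d = −0.75 ln(1 − 0.373333) = 0.350505 ≈ 0.351.
Sp1–Sp3: 6/25 sites differ → p = 0.24, d = −0.75 ln(1 − 0.32) = 0.289247 ≈ 0.289.
Sp2–Sp3: 7/25 sites differ → p = 0.28, d = −0.75 ln(1 − 0.373333) = 0.350505 ≈ 0.351.

d(Sp1,Sp2) = 0.351, d(Sp1,Sp3) = 0.289, d(Sp2,Sp3) = 0.351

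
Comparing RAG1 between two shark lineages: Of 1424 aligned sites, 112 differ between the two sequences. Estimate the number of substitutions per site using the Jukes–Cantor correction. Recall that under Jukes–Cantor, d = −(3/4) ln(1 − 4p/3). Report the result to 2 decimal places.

p = 112/1424 ≈ 0.078652.
d = −(3/4) ln(1 − 4p/3) = −0.75 ln(1 − 0.104869) = −0.75 ln(0.895131)
  = −0.75 × (-0.110785) = 0.083089 substitutions/site.

0.08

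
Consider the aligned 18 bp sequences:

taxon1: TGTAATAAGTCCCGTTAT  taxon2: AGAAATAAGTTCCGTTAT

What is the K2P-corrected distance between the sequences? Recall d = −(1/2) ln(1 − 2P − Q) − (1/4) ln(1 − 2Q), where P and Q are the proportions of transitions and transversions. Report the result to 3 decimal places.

0.188

Of 18 sites, 1 differences are transitions and 2 are transversions, so P = 1/18 ≈ 0.055556 and Q = 2/18 ≈ 0.111111.
Under the Kimura two-parameter model, d = −½ ln(1 − 2P − Q) − ¼ ln(1 − 2Q).
1 − 2P − Q = 0.777777, giving −½ ln(0.777777) = 0.125658.
1 − 2Q = 0.777778, giving −¼ ln(0.777778) = 0.062829.
d = 0.125658 + 0.062829 = 0.188487.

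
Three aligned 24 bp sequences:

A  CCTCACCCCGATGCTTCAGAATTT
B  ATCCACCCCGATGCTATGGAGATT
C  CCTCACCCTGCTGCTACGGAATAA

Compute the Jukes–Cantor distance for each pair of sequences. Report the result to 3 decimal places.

d(A,B) = 0.441, d(A,C) = 0.304, d(B,C) = 0.608

A–B: 8/24 sites differ → p ≈ 0.333333, d = −0.75 ln(1 − 0.444444) = 0.440839 ≈ 0.441.
A–C: 6/24 sites differ → p = 0.25, d = −0.75 ln(1 − 0.333333) = 0.304098 ≈ 0.304.
B–C: 10/24 sites differ → p ≈ 0.416667, d = −0.75 ln(1 − 0.555556) = 0.608198 ≈ 0.608.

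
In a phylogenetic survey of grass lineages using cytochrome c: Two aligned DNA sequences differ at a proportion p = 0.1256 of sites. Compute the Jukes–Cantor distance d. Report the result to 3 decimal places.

d = −(3/4) ln(1 − 4p/3) = −0.75 ln(1 − 0.167467) = −0.75 ln(0.832533)
  = −0.75 × (-0.183282) = 0.137462 substitutions/site.

0.137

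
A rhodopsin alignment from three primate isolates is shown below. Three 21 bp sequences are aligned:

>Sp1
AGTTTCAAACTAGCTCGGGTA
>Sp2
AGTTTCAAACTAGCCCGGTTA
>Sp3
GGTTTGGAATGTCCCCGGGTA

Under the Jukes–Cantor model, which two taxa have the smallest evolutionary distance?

Sp1–Sp2: 2/21 differ, p = 0.095, d = 0.102.
Sp1–Sp3: 8/21 differ, p = 0.381, d = 0.532.
Sp2–Sp3: 8/21 differ, p = 0.381, d = 0.532.
The smallest distance is between Sp1 and Sp2.

Sp1 and Sp2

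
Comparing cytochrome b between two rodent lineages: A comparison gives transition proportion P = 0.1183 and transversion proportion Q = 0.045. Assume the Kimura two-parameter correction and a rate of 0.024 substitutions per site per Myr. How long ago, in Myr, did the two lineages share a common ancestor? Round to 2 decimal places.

Under the Kimura two-parameter model, d = −½ ln(1 − 2P − Q) − ¼ ln(1 − 2Q).
1 − 2P − Q = 0.7184, giving −½ ln(0.7184) = 0.165364.
1 − 2Q = 0.91, giving −¼ ln(0.91) = 0.023578.
d = 0.165364 + 0.023578 = 0.188942.
Under a molecular clock d = 2μt, so t = d/(2μ) = 0.188942 / (2 × 0.024) = 3.94 Myr.

3.94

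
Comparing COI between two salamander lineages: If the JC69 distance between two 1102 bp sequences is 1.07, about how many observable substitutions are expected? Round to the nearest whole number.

628

Invert JC69: p = (3/4)(1 − e^(−4d/3)) = 0.75 × (1 − e^(-1.426667)) = 0.75 × (1 − 0.240108) = 0.569919.
Expected differing sites = pL ≈ 0.569919 × 1102 = 628.050738 ≈ 628.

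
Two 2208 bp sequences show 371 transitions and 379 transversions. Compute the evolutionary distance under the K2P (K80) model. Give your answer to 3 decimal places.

0.459

P = 371/2208 ≈ 0.168025 and Q = 379/2208 ≈ 0.171649.
Under the Kimura two-parameter model, d = −½ ln(1 − 2P − Q) − ¼ ln(1 − 2Q).
1 − 2P − Q = 0.492301, giving −½ ln(0.492301) = 0.354332.
1 − 2Q = 0.656702, giving −¼ ln(0.656702) = 0.105131.
d = 0.354332 + 0.105131 = 0.459463.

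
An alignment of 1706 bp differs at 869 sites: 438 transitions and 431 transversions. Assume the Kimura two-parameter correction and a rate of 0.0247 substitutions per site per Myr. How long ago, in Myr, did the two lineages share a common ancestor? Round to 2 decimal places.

18.27

P = 438/1706 ≈ 0.256741 and Q = 431/1706 ≈ 0.252638.
Under the Kimura two-parameter model, d = −½ ln(1 − 2P − Q) − ¼ ln(1 − 2Q).
1 − 2P − Q = 0.23388, giving −½ ln(0.23388) = 0.726474.
1 − 2Q = 0.494724, giving −¼ ln(0.494724) = 0.175939.
d = 0.726474 + 0.175939 = 0.902413.
Under a molecular clock d = 2μt, so t = d/(2μ) = 0.902413 / (2 × 0.0247) = 18.27 Myr.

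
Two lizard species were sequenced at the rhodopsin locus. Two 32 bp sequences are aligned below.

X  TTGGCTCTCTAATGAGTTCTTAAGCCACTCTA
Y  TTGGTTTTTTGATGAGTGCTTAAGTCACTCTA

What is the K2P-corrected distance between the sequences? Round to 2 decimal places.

Of 32 sites, 5 differences are transitions and 1 are transversions, so P = 5/32 = 0.15625 and Q = 1/32 = 0.03125.
Under the Kimura two-parameter model, d = −½ ln(1 − 2P − Q) − ¼ ln(1 − 2Q).
1 − 2P − Q = 0.65625, giving −½ ln(0.65625) = 0.210607.
1 − 2Q = 0.9375, giving −¼ ln(0.9375) = 0.016135.
d = 0.210607 + 0.016135 = 0.226742.

0.23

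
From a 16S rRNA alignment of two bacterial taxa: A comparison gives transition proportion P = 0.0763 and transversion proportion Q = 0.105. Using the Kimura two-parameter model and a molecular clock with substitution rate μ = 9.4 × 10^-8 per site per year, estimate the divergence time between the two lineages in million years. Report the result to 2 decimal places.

Under the Kimura two-parameter model, d = −½ ln(1 − 2P − Q) − ¼ ln(1 − 2Q).
1 − 2P − Q = 0.7424, giving −½ ln(0.7424) = 0.148934.
1 − 2Q = 0.79, giving −¼ ln(0.79) = 0.058931.
d = 0.148934 + 0.058931 = 0.207865.
Under a molecular clock d = 2μt, so t = d/(2μ) = 0.207865 / (2 × 9.4 × 10^-8) = 1.11 million years.

1.11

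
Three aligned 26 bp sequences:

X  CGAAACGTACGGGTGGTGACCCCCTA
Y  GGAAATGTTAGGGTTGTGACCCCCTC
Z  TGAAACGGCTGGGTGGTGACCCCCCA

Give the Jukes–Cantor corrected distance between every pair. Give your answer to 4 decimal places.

d(X,Y) = 0.2758, d(X,Z) = 0.2222, d(Y,Z) = 0.3961

X–Y: 6/26 sites differ → p ≈ 0.230769, d = −0.75 ln(1 − 0.307692) = 0.275793 ≈ 0.2758.
X–Z: 5/26 sites differ → p ≈ 0.192308, d = −0.75 ln(1 − 0.256411) = 0.222200 ≈ 0.2222.
Y–Z: 8/26 sites differ → p ≈ 0.307692, d = −0.75 ln(1 − 0.410256) = 0.396050 ≈ 0.3961.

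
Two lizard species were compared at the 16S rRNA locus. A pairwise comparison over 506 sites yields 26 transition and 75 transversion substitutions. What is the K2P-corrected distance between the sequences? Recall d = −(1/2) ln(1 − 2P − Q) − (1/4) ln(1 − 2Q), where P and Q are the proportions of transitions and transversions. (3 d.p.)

0.232

P = 26/506 ≈ 0.051383 and Q = 75/506 ≈ 0.148221.
Under the Kimura two-parameter model, d = −½ ln(1 − 2P − Q) − ¼ ln(1 − 2Q).
1 − 2P − Q = 0.749013, giving −½ ln(0.749013) = 0.144499.
1 − 2Q = 0.703558, giving −¼ ln(0.703558) = 0.087901.
d = 0.144499 + 0.087901 = 0.232400.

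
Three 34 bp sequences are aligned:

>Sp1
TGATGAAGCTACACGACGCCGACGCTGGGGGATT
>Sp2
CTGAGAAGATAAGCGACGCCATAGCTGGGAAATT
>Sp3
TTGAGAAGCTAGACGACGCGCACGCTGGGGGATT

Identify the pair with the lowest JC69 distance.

Sp1 and Sp3

Sp1–Sp2: 12/34 differ, p = 0.353, d = 0.477.
Sp1–Sp3: 6/34 differ, p = 0.176, d = 0.201.
Sp2–Sp3: 10/34 differ, p = 0.294, d = 0.373.
The smallest distance is between Sp1 and Sp3.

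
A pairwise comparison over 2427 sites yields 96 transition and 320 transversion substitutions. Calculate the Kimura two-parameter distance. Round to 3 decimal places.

P = 96/2427 ≈ 0.039555 and Q = 320/2427 ≈ 0.13185.
Under the Kimura two-parameter model, d = −½ ln(1 − 2P − Q) − ¼ ln(1 − 2Q).
1 − 2P − Q = 0.78904, giving −½ ln(0.78904) = 0.118469.
1 − 2Q = 0.7363, giving −¼ ln(0.7363) = 0.076529.
d = 0.118469 + 0.076529 = 0.194998.

0.195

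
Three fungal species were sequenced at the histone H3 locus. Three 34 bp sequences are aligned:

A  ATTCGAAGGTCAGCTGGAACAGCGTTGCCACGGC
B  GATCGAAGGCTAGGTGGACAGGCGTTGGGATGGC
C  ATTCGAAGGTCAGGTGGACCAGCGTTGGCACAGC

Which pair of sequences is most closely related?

A and C

A–B: 11/34 differ, p = 0.324, d = 0.423.
A–C: 4/34 differ, p = 0.118, d = 0.128.
B–C: 9/34 differ, p = 0.265, d = 0.326.
The smallest distance is between A and C.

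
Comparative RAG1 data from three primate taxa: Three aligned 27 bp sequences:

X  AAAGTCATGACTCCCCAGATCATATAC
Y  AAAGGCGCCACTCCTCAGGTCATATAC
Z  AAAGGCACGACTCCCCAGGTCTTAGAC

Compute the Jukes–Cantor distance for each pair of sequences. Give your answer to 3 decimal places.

X–Y: 6/27 sites differ → p ≈ 0.222222, d = −0.75 ln(1 − 0.296296) = 0.263548 ≈ 0.264.
X–Z: 5/27 sites differ → p ≈ 0.185185, d = −0.75 ln(1 − 0.246913) = 0.212681 ≈ 0.213.
Y–Z: 5/27 sites differ → p ≈ 0.185185, d = −0.75 ln(1 − 0.246913) = 0.212681 ≈ 0.213.

d(X,Y) = 0.264, d(X,Z) = 0.213, d(Y,Z) = 0.213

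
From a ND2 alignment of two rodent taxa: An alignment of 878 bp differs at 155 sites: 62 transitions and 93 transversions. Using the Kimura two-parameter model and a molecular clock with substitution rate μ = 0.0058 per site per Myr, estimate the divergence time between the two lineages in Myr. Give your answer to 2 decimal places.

P = 62/878 ≈ 0.070615 and Q = 93/878 ≈ 0.105923.
Under the Kimura two-parameter model, d = −½ ln(1 − 2P − Q) − ¼ ln(1 − 2Q).
1 − 2P − Q = 0.752847, giving −½ ln(0.752847) = 0.141947.
1 − 2Q = 0.788154, giving −¼ ln(0.788154) = 0.059515.
d = 0.141947 + 0.059515 = 0.201462.
Under a molecular clock d = 2μt, so t = d/(2μ) = 0.201462 / (2 × 0.0058) = 17.37 Myr.

17.37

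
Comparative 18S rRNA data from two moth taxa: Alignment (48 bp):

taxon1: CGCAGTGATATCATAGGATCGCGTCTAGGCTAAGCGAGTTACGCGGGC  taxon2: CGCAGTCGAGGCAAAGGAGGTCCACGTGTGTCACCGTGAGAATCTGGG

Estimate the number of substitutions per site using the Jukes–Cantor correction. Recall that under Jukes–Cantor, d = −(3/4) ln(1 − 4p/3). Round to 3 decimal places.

0.824

The sequences differ at 24 of 48 sites, so p = 24/48 = 0.5.
d = −(3/4) ln(1 − 4p/3) = −0.75 ln(1 − 0.666667) = −0.75 ln(0.333333)
  = −0.75 × (-1.098613) = 0.823960 substitutions/site.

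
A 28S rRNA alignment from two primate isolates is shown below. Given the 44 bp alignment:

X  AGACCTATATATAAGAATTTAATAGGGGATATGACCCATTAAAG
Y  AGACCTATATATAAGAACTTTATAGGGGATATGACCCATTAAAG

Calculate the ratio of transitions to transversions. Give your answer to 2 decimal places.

1.00

Transitions are A↔G and C↔T; transversions are all other mismatches.
Transitions: 1. Transversions: 1.
R = 1/1 = 1.00.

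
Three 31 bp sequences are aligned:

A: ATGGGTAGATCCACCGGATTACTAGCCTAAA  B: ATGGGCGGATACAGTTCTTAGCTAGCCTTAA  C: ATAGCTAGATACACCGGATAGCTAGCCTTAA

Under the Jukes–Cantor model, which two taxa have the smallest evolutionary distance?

A and C

A–B: 11/31 differ, p = 0.355, d = 0.481.
A–C: 6/31 differ, p = 0.194, d = 0.224.
B–C: 9/31 differ, p = 0.290, d = 0.367.
The smallest distance is between A and C.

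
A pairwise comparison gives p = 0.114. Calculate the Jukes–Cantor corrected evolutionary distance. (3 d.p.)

0.124

d = −(3/4) ln(1 − 4p/3) = −0.75 ln(1 − 0.152) = −0.75 ln(0.848)
  = −0.75 × (-0.164875) = 0.123656 substitutions/site.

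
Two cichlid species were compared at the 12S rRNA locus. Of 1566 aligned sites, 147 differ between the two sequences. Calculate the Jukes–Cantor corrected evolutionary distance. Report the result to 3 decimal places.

p = 147/1566 ≈ 0.09387.
d = −(3/4) ln(1 − 4p/3) = −0.75 ln(1 − 0.12516) = −0.75 ln(0.87484)
  = −0.75 × (-0.133714) = 0.100286 substitutions/site.

0.100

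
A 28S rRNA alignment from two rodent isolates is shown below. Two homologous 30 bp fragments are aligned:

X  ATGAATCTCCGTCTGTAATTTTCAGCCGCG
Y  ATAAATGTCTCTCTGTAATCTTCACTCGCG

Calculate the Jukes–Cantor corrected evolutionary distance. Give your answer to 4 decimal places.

The sequences differ at 7 of 30 sites (3, 7, 10, 11, 20, 25, 26), so p = 7/30 ≈ 0.233333.
d = −(3/4) ln(1 − 4p/3) = −0.75 ln(1 − 0.311111) = −0.75 ln(0.688889)
  = −0.75 × (-0.372675) = 0.279506 substitutions/site.

0.2795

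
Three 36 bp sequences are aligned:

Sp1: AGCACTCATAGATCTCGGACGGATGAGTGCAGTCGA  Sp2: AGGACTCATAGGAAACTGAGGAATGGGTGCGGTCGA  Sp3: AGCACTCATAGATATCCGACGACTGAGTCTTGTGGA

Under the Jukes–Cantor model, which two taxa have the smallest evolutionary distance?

Sp1 and Sp3

Sp1–Sp2: 10/36 differ, p = 0.278, d = 0.347.
Sp1–Sp3: 8/36 differ, p = 0.222, d = 0.264.
Sp2–Sp3: 12/36 differ, p = 0.333, d = 0.441.
The smallest distance is between Sp1 and Sp3.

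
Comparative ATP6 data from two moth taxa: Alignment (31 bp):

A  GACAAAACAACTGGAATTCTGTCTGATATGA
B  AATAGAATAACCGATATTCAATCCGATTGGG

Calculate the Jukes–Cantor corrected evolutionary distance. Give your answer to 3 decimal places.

The sequences differ at 13 of 31 sites, so p = 13/31 ≈ 0.419355.
d = −(3/4) ln(1 − 4p/3) = −0.75 ln(1 − 0.55914) = −0.75 ln(0.44086)
  = −0.75 × (-0.819028) = 0.614271 substitutions/site.

0.614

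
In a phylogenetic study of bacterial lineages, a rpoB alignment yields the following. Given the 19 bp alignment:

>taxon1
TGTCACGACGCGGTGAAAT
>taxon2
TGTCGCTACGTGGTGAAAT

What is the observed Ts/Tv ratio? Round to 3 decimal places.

2.000

Transitions are A↔G and C↔T; transversions are all other mismatches.
Transitions: 2. Transversions: 1.
R = 2/1 = 2.000.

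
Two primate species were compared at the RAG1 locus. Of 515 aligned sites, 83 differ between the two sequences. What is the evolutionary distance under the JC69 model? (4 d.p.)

p = 83/515 ≈ 0.161165.
d = −(3/4) ln(1 − 4p/3) = −0.75 ln(1 − 0.214887) = −0.75 ln(0.785113)
  = −0.75 × (-0.241928) = 0.181446 substitutions/site.

0.1814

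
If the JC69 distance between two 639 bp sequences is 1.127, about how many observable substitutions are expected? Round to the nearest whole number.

373

Invert JC69: p = (3/4)(1 − e^(−4d/3)) = 0.75 × (1 − e^(-1.502667)) = 0.75 × (1 − 0.222536) = 0.583098.
Expected differing sites = pL ≈ 0.583098 × 639 = 372.599622 ≈ 373.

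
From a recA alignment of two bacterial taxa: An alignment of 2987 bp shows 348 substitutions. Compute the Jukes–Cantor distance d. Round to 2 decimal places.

p = 348/2987 ≈ 0.116505.
d = −(3/4) ln(1 − 4p/3) = −0.75 ln(1 − 0.15534) = −0.75 ln(0.84466)
  = −0.75 × (-0.168821) = 0.126616 substitutions/site.

0.13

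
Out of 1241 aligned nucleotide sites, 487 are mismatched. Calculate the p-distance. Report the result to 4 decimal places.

0.3924

p = 487/1241 = 0.392425… ≈ 0.3924 (to 4 d.p.).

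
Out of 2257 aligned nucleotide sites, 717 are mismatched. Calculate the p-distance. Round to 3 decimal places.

p = 717/2257 = 0.317678… ≈ 0.318 (to 3 d.p.).

0.318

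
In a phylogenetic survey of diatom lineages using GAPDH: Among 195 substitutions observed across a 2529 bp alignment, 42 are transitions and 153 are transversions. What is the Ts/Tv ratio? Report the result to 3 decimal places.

R = 42/153 = 0.274509… ≈ 0.275 (to 3 d.p.).

0.275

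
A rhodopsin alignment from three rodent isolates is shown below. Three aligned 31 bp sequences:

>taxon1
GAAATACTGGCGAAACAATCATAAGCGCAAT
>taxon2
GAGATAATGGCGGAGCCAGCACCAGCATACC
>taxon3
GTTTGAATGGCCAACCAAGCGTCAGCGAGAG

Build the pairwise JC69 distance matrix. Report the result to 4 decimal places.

taxon1–taxon2: 12/31 sites differ → p ≈ 0.387097, d = −0.75 ln(1 − 0.516129) = 0.544453 ≈ 0.5445.
taxon1–taxon3: 13/31 sites differ → p ≈ 0.419355, d = −0.75 ln(1 − 0.55914) = 0.614271 ≈ 0.6143.
taxon2–taxon3: 15/31 sites differ → p ≈ 0.483871, d = −0.75 ln(1 − 0.645161) = 0.777068 ≈ 0.7771.

d(taxon1,taxon2) = 0.5445, d(taxon1,taxon3) = 0.6143, d(taxon2,taxon3) = 0.7771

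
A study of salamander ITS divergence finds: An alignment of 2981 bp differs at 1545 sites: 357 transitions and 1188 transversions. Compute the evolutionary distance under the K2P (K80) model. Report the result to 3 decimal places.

0.907

P = 357/2981 ≈ 0.119758 and Q = 1188/2981 ≈ 0.398524.
Under the Kimura two-parameter model, d = −½ ln(1 − 2P − Q) − ¼ ln(1 − 2Q).
1 − 2P − Q = 0.36196, giving −½ ln(0.36196) = 0.508111.
1 − 2Q = 0.202952, giving −¼ ln(0.202952) = 0.398696.
d = 0.508111 + 0.398696 = 0.906807.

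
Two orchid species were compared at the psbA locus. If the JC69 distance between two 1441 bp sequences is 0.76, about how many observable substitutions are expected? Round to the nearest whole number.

Invert JC69: p = (3/4)(1 − e^(−4d/3)) = 0.75 × (1 − e^(-1.013333)) = 0.75 × (1 − 0.363007) = 0.477745.
Expected differing sites = pL ≈ 0.477745 × 1441 = 688.430545 ≈ 688.

688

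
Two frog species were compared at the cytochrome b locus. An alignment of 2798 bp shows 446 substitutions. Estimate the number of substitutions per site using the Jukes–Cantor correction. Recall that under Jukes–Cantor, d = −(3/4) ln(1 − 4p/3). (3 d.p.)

p = 446/2798 ≈ 0.1594.
d = −(3/4) ln(1 − 4p/3) = −0.75 ln(1 − 0.212533) = −0.75 ln(0.787467)
  = −0.75 × (-0.238934) = 0.179201 substitutions/site.

0.179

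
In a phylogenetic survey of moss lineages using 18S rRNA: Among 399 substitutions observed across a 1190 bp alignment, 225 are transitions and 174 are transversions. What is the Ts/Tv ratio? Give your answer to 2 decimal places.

R = 225/174 = 1.293103… ≈ 1.29 (to 2 d.p.).

1.29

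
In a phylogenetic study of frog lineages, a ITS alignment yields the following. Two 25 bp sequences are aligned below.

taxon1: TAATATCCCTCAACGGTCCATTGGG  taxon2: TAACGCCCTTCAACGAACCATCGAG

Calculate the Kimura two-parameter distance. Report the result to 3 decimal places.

Of 25 sites, 7 differences are transitions and 1 are transversions, so P = 7/25 = 0.28 and Q = 1/25 = 0.04.
Under the Kimura two-parameter model, d = −½ ln(1 − 2P − Q) − ¼ ln(1 − 2Q).
1 − 2P − Q = 0.4, giving −½ ln(0.4) = 0.458145.
1 − 2Q = 0.92, giving −¼ ln(0.92) = 0.020845.
d = 0.458145 + 0.020845 = 0.478990.

0.479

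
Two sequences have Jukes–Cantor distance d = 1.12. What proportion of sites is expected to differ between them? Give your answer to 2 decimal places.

0.58

p = (3/4)(1 − e^(−4d/3)) = 0.75 × (1 − e^(-1.493333)) = 0.75 × (1 − 0.224623) = 0.581533.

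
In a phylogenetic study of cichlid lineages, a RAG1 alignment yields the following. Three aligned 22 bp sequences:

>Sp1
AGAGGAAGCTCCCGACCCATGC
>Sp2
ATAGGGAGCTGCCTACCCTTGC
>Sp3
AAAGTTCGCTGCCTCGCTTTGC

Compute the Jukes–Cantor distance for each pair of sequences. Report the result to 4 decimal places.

d(Sp1,Sp2) = 0.2708, d(Sp1,Sp3) = 0.6987, d(Sp2,Sp3) = 0.4141

Sp1–Sp2: 5/22 sites differ → p ≈ 0.227273, d = −0.75 ln(1 − 0.303031) = 0.270761 ≈ 0.2708.
Sp1–Sp3: 10/22 sites differ → p ≈ 0.454545, d = −0.75 ln(1 − 0.60606) = 0.698667 ≈ 0.6987.
Sp2–Sp3: 7/22 sites differ → p ≈ 0.318182, d = −0.75 ln(1 − 0.424243) = 0.414052 ≈ 0.4141.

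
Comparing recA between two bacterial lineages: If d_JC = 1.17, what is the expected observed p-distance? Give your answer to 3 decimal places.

p = (3/4)(1 − e^(−4d/3)) = 0.75 × (1 − e^(-1.56)) = 0.75 × (1 − 0.210136) = 0.592398.

0.592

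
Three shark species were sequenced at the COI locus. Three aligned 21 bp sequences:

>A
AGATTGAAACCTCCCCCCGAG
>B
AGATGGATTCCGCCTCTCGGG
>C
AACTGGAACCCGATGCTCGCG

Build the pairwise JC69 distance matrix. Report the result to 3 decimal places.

d(A,B) = 0.441, d(A,C) = 0.756, d(B,C) = 0.532

A–B: 7/21 sites differ → p ≈ 0.333333, d = −0.75 ln(1 − 0.444444) = 0.440839 ≈ 0.441.
A–C: 10/21 sites differ → p ≈ 0.47619, d = −0.75 ln(1 − 0.63492) = 0.755729 ≈ 0.756.
B–C: 8/21 sites differ → p ≈ 0.380952, d = −0.75 ln(1 − 0.507936) = 0.531860 ≈ 0.532.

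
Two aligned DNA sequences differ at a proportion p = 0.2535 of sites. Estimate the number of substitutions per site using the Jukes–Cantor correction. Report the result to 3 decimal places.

0.309

d = −(3/4) ln(1 − 4p/3) = −0.75 ln(1 − 0.338) = −0.75 ln(0.662)
  = −0.75 × (-0.412490) = 0.309368 substitutions/site.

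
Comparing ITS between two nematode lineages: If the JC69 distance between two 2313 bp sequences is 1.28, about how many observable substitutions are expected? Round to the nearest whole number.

1420

Invert JC69: p = (3/4)(1 − e^(−4d/3)) = 0.75 × (1 − e^(-1.706667)) = 0.75 × (1 − 0.181470) = 0.613898.
Expected differing sites = pL ≈ 0.613898 × 2313 = 1419.946074 ≈ 1420.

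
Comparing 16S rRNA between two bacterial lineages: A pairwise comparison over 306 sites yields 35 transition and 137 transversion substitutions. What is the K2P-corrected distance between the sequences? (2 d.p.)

P = 35/306 ≈ 0.114379 and Q = 137/306 ≈ 0.447712.
Under the Kimura two-parameter model, d = −½ ln(1 − 2P − Q) − ¼ ln(1 − 2Q).
1 − 2P − Q = 0.32353, giving −½ ln(0.32353) = 0.564232.
1 − 2Q = 0.104576, giving −¼ ln(0.104576) = 0.564460.
d = 0.564232 + 0.564460 = 1.128692.

1.13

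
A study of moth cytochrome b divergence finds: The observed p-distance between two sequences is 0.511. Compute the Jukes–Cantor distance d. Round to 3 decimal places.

d = −(3/4) ln(1 − 4p/3) = −0.75 ln(1 − 0.681333) = −0.75 ln(0.318667)
  = −0.75 × (-1.143609) = 0.857707 substitutions/site.

0.858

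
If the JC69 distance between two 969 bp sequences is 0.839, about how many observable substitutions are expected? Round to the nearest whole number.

489

Invert JC69: p = (3/4)(1 − e^(−4d/3)) = 0.75 × (1 − e^(-1.118667)) = 0.75 × (1 − 0.326715) = 0.504964.
Expected differing sites = pL ≈ 0.504964 × 969 = 489.310116 ≈ 489.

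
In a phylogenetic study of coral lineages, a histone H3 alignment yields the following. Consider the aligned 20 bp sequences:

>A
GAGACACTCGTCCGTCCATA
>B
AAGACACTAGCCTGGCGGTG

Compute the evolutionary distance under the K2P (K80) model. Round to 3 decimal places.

Of 20 sites, 5 differences are transitions and 3 are transversions, so P = 5/20 = 0.25 and Q = 3/20 = 0.15.
Under the Kimura two-parameter model, d = −½ ln(1 − 2P − Q) − ¼ ln(1 − 2Q).
1 − 2P − Q = 0.35, giving −½ ln(0.35) = 0.524911.
1 − 2Q = 0.7, giving −¼ ln(0.7) = 0.089169.
d = 0.524911 + 0.089169 = 0.614080.

0.614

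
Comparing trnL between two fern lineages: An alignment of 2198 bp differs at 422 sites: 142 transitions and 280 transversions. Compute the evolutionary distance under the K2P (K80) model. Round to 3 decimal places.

P = 142/2198 ≈ 0.064604 and Q = 280/2198 ≈ 0.127389.
Under the Kimura two-parameter model, d = −½ ln(1 − 2P − Q) − ¼ ln(1 − 2Q).
1 − 2P − Q = 0.743403, giving −½ ln(0.743403) = 0.148258.
1 − 2Q = 0.745222, giving −¼ ln(0.745222) = 0.073518.
d = 0.148258 + 0.073518 = 0.221776.

0.222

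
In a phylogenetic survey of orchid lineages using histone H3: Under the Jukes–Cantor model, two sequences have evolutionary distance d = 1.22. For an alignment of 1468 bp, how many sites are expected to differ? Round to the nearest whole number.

885

Invert JC69: p = (3/4)(1 − e^(−4d/3)) = 0.75 × (1 − e^(-1.626667)) = 0.75 × (1 − 0.196584) = 0.602562.
Expected differing sites = pL ≈ 0.602562 × 1468 = 884.561016 ≈ 885.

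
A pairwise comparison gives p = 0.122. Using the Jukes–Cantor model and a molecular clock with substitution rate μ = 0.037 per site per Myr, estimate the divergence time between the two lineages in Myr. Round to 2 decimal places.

1.80

d = −(3/4) ln(1 − 4p/3) = −0.75 ln(1 − 0.162667) = −0.75 ln(0.837333)
  = −0.75 × (-0.177533) = 0.133150 substitutions/site.
Under a molecular clock d = 2μt, so t = d/(2μ) = 0.133150 / (2 × 0.037) = 1.80 Myr.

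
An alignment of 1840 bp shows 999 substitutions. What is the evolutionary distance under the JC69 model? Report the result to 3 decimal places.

p = 999/1840 ≈ 0.542935.
d = −(3/4) ln(1 − 4p/3) = −0.75 ln(1 − 0.723913) = −0.75 ln(0.276087)
  = −0.75 × (-1.287039) = 0.965279 substitutions/site.

0.965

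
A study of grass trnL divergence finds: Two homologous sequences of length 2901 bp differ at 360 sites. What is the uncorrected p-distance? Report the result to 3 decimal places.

p = 360/2901 = 0.124095… ≈ 0.124 (to 3 d.p.).

0.124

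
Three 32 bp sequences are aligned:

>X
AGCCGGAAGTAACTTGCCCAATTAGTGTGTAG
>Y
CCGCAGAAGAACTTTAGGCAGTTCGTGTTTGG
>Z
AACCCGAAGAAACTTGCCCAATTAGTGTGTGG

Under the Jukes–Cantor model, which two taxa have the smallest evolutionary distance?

X and Z

X–Y: 14/32 differ, p = 0.438, d = 0.657.
X–Z: 4/32 differ, p = 0.125, d = 0.137.
Y–Z: 12/32 differ, p = 0.375, d = 0.520.
The smallest distance is between X and Z.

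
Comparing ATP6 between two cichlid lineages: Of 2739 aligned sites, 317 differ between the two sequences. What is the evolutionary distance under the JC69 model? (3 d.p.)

p = 317/2739 ≈ 0.115736.
d = −(3/4) ln(1 − 4p/3) = −0.75 ln(1 − 0.154315) = −0.75 ln(0.845685)
  = −0.75 × (-0.167608) = 0.125706 substitutions/site.

0.126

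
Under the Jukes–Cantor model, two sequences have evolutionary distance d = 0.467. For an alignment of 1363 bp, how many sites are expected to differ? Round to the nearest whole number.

474

Invert JC69: p = (3/4)(1 − e^(−4d/3)) = 0.75 × (1 − e^(-0.622667)) = 0.75 × (1 − 0.536512) = 0.347616.
Expected differing sites = pL ≈ 0.347616 × 1363 = 473.800608 ≈ 474.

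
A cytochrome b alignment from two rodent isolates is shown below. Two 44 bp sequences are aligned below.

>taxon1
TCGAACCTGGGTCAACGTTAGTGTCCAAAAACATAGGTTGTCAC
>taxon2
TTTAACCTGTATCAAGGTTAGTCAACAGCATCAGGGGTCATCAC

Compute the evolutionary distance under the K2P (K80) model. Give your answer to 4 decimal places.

Of 44 sites, 6 differences are transitions and 9 are transversions, so P = 6/44 ≈ 0.136364 and Q = 9/44 ≈ 0.204545.
Under the Kimura two-parameter model, d = −½ ln(1 − 2P − Q) − ¼ ln(1 − 2Q).
1 − 2P − Q = 0.522727, giving −½ ln(0.522727) = 0.324348.
1 − 2Q = 0.59091, giving −¼ ln(0.59091) = 0.131523.
d = 0.324348 + 0.131523 = 0.455871.

0.4559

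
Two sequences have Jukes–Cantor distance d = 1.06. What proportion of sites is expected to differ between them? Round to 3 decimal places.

0.568

p = (3/4)(1 − e^(−4d/3)) = 0.75 × (1 − e^(-1.413333)) = 0.75 × (1 − 0.243331) = 0.567502.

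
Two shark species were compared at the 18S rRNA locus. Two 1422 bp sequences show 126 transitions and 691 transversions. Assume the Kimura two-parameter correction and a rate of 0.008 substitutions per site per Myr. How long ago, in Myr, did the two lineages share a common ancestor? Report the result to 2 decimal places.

89.80

P = 126/1422 ≈ 0.088608 and Q = 691/1422 ≈ 0.485935.
Under the Kimura two-parameter model, d = −½ ln(1 − 2P − Q) − ¼ ln(1 − 2Q).
1 − 2P − Q = 0.336849, giving −½ ln(0.336849) = 0.544060.
1 − 2Q = 0.02813, giving −¼ ln(0.02813) = 0.892730.
d = 0.544060 + 0.892730 = 1.436790.
Under a molecular clock d = 2μt, so t = d/(2μ) = 1.436790 / (2 × 0.008) = 89.80 Myr.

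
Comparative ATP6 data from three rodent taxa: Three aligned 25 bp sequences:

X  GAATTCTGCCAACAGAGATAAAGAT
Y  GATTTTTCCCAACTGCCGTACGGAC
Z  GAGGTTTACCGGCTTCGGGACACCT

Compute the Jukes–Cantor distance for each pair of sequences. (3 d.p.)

d(X,Y) = 0.572, d(X,Z) = 1.030, d(Y,Z) = 0.766

X–Y: 10/25 sites differ → p = 0.4, d = −0.75 ln(1 − 0.533333) = 0.571605 ≈ 0.572.
X–Z: 14/25 sites differ → p = 0.56, d = −0.75 ln(1 − 0.746667) = 1.029788 ≈ 1.030.
Y–Z: 12/25 sites differ → p = 0.48, d = −0.75 ln(1 − 0.64) = 0.766238 ≈ 0.766.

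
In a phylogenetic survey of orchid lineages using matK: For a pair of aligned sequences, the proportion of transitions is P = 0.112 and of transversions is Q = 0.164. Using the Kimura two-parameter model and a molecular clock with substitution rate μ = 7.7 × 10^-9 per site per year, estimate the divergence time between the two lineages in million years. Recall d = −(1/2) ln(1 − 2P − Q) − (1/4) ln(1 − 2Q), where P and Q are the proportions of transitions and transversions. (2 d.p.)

Under the Kimura two-parameter model, d = −½ ln(1 − 2P − Q) − ¼ ln(1 − 2Q).
1 − 2P − Q = 0.612, giving −½ ln(0.612) = 0.245511.
1 − 2Q = 0.672, giving −¼ ln(0.672) = 0.099374.
d = 0.245511 + 0.099374 = 0.344885.
Under a molecular clock d = 2μt, so t = d/(2μ) = 0.344885 / (2 × 7.7 × 10^-9) = 22.40 million years.

22.40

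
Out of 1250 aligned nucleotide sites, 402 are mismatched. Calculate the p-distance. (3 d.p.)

p = 402/1250 = 0.3216 ≈ 0.322 (to 3 d.p.).

0.322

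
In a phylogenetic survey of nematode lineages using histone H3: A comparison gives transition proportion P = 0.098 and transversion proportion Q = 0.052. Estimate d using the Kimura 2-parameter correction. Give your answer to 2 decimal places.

Under the Kimura two-parameter model, d = −½ ln(1 − 2P − Q) − ¼ ln(1 − 2Q).
1 − 2P − Q = 0.752, giving −½ ln(0.752) = 0.142509.
1 − 2Q = 0.896, giving −¼ ln(0.896) = 0.027454.
d = 0.142509 + 0.027454 = 0.169963.

0.17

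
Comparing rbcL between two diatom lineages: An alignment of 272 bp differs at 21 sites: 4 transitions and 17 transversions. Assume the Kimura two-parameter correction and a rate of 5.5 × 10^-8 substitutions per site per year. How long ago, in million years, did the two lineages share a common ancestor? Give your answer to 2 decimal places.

P = 4/272 ≈ 0.014706 and Q = 17/272 = 0.0625.
Under the Kimura two-parameter model, d = −½ ln(1 − 2P − Q) − ¼ ln(1 − 2Q).
1 − 2P − Q = 0.908088, giving −½ ln(0.908088) = 0.048207.
1 − 2Q = 0.875, giving −¼ ln(0.875) = 0.033383.
d = 0.048207 + 0.033383 = 0.081590.
Under a molecular clock d = 2μt, so t = d/(2μ) = 0.081590 / (2 × 5.5 × 10^-8) = 0.74 million years.

0.74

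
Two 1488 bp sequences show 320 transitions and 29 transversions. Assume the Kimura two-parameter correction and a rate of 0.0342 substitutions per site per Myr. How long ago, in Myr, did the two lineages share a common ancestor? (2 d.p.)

4.51

P = 320/1488 ≈ 0.215054 and Q = 29/1488 ≈ 0.019489.
Under the Kimura two-parameter model, d = −½ ln(1 − 2P − Q) − ¼ ln(1 − 2Q).
1 − 2P − Q = 0.550403, giving −½ ln(0.550403) = 0.298552.
1 − 2Q = 0.961022, giving −¼ ln(0.961022) = 0.009939.
d = 0.298552 + 0.009939 = 0.308491.
Under a molecular clock d = 2μt, so t = d/(2μ) = 0.308491 / (2 × 0.0342) = 4.51 Myr.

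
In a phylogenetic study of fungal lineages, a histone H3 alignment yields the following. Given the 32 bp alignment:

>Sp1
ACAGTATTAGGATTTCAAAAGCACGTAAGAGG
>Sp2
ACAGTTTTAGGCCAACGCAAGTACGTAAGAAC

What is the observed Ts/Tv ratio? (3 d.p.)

Transitions are A↔G and C↔T; transversions are all other mismatches.
Transitions: 4. Transversions: 6.
R = 4/6 = 0.666666… ≈ 0.667 (to 3 d.p.).

0.667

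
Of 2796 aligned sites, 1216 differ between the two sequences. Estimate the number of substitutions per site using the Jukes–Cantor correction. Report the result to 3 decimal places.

p = 1216/2796 ≈ 0.434907.
d = −(3/4) ln(1 − 4p/3) = −0.75 ln(1 − 0.579876) = −0.75 ln(0.420124)
  = −0.75 × (-0.867205) = 0.650404 substitutions/site.

0.650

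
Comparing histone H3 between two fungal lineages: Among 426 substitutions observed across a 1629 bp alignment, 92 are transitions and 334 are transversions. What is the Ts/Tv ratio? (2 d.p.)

R = 92/334 = 0.275449… ≈ 0.28 (to 2 d.p.).

0.28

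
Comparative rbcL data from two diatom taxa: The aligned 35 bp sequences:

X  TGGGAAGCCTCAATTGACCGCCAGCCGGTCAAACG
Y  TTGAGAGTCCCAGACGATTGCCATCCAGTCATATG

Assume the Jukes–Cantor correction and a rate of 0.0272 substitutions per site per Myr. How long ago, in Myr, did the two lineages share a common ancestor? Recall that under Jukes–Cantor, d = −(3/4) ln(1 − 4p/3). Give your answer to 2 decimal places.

10.51

The sequences differ at 14 of 35 sites, so p = 14/35 = 0.4.
d = −(3/4) ln(1 − 4p/3) = −0.75 ln(1 − 0.533333) = −0.75 ln(0.466667)
  = −0.75 × (-0.762139) = 0.571604 substitutions/site.
Under a molecular clock d = 2μt, so t = d/(2μ) = 0.571604 / (2 × 0.0272) = 10.51 Myr.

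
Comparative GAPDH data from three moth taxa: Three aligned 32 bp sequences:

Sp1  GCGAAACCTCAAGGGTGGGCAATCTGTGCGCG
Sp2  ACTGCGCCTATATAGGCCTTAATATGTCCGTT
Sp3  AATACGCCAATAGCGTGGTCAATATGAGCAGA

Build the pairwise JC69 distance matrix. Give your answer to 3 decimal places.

d(Sp1,Sp2) = 1.040, d(Sp1,Sp3) = 0.736, d(Sp2,Sp3) = 0.657

Sp1–Sp2: 18/32 sites differ → p = 0.5625, d = −0.75 ln(1 − 0.75) = 1.039721 ≈ 1.040.
Sp1–Sp3: 15/32 sites differ → p = 0.46875, d = −0.75 ln(1 − 0.625) = 0.735622 ≈ 0.736.
Sp2–Sp3: 14/32 sites differ → p = 0.4375, d = −0.75 ln(1 − 0.583333) = 0.656601 ≈ 0.657.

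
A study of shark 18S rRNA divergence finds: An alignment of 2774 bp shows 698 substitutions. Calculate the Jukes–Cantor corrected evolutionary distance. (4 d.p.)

p = 698/2774 ≈ 0.251622.
d = −(3/4) ln(1 − 4p/3) = −0.75 ln(1 − 0.335496) = −0.75 ln(0.664504)
  = −0.75 × (-0.408714) = 0.306536 substitutions/site.

0.3065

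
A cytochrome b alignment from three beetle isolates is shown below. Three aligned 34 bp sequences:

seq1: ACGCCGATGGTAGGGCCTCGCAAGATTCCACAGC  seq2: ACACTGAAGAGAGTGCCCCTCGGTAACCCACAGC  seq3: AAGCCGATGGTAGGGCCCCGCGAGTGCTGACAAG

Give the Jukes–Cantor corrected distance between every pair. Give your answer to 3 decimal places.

seq1–seq2: 13/34 sites differ → p ≈ 0.382353, d = −0.75 ln(1 − 0.509804) = 0.534712 ≈ 0.535.
seq1–seq3: 10/34 sites differ → p ≈ 0.294118, d = −0.75 ln(1 − 0.392157) = 0.373379 ≈ 0.373.
seq2–seq3: 16/34 sites differ → p ≈ 0.470588, d = −0.75 ln(1 − 0.627451) = 0.740540 ≈ 0.741.

d(seq1,seq2) = 0.535, d(seq1,seq3) = 0.373, d(seq2,seq3) = 0.741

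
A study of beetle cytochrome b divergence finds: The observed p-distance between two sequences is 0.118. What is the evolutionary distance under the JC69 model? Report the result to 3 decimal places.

d = −(3/4) ln(1 − 4p/3) = −0.75 ln(1 − 0.157333) = −0.75 ln(0.842667)
  = −0.75 × (-0.171183) = 0.128387 substitutions/site.

0.128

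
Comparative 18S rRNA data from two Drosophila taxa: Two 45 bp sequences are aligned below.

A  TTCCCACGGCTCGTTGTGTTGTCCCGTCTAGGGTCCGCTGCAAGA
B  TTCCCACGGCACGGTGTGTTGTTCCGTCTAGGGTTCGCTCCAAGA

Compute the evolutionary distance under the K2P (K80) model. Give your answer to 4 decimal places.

0.1203

Of 45 sites, 2 differences are transitions and 3 are transversions, so P = 2/45 ≈ 0.044444 and Q = 3/45 ≈ 0.066667.
Under the Kimura two-parameter model, d = −½ ln(1 − 2P − Q) − ¼ ln(1 − 2Q).
1 − 2P − Q = 0.844445, giving −½ ln(0.844445) = 0.084538.
1 − 2Q = 0.866666, giving −¼ ln(0.866666) = 0.035775.
d = 0.084538 + 0.035775 = 0.120313.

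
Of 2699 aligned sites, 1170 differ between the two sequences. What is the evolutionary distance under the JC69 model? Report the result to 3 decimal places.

p = 1170/2699 ≈ 0.433494.
d = −(3/4) ln(1 − 4p/3) = −0.75 ln(1 − 0.577992) = −0.75 ln(0.422008)
  = −0.75 × (-0.862731) = 0.647048 substitutions/site.

0.647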